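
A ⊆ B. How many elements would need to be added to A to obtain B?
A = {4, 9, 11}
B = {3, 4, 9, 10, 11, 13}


Set A = {4, 9, 11}, |A| = 3
Set B = {3, 4, 9, 10, 11, 13}, |B| = 6
Since A ⊆ B: B \ A = {3, 10, 13}
|B| - |A| = 6 - 3 = 3

3


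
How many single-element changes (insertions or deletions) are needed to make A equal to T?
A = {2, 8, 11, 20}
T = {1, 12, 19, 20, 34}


Set A = {2, 8, 11, 20}
Set T = {1, 12, 19, 20, 34}
Elements to remove from A (in A, not in T): {2, 8, 11} → 3 removals
Elements to add to A (in T, not in A): {1, 12, 19, 34} → 4 additions
Total edits = 3 + 4 = 7

7


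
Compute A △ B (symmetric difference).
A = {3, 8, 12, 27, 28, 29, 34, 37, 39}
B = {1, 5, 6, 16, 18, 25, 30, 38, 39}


Set A = {3, 8, 12, 27, 28, 29, 34, 37, 39}
Set B = {1, 5, 6, 16, 18, 25, 30, 38, 39}
A △ B = (A \ B) ∪ (B \ A)
Elements in A but not B: {3, 8, 12, 27, 28, 29, 34, 37}
Elements in B but not A: {1, 5, 6, 16, 18, 25, 30, 38}
A △ B = {1, 3, 5, 6, 8, 12, 16, 18, 25, 27, 28, 29, 30, 34, 37, 38}

{1, 3, 5, 6, 8, 12, 16, 18, 25, 27, 28, 29, 30, 34, 37, 38}


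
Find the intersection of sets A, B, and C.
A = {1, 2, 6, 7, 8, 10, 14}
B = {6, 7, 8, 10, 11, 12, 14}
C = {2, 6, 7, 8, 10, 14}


Set A = {1, 2, 6, 7, 8, 10, 14}
Set B = {6, 7, 8, 10, 11, 12, 14}
Set C = {2, 6, 7, 8, 10, 14}
First, A ∩ B = {6, 7, 8, 10, 14}
Then, (A ∩ B) ∩ C = {6, 7, 8, 10, 14}

{6, 7, 8, 10, 14}


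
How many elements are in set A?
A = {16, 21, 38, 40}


Set A = {16, 21, 38, 40}
Listing elements: 16, 21, 38, 40
Counting: 4 elements
|A| = 4

4


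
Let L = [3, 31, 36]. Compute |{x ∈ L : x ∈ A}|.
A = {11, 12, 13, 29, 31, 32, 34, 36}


Set A = {11, 12, 13, 29, 31, 32, 34, 36}
Candidates: [3, 31, 36]
Check each candidate:
3 ∉ A, 31 ∈ A, 36 ∈ A
Count of candidates in A: 2

2


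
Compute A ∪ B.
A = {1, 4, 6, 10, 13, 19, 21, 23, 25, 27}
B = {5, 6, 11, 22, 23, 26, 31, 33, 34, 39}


Set A = {1, 4, 6, 10, 13, 19, 21, 23, 25, 27}
Set B = {5, 6, 11, 22, 23, 26, 31, 33, 34, 39}
A ∪ B includes all elements in either set.
Elements from A: {1, 4, 6, 10, 13, 19, 21, 23, 25, 27}
Elements from B not already included: {5, 11, 22, 26, 31, 33, 34, 39}
A ∪ B = {1, 4, 5, 6, 10, 11, 13, 19, 21, 22, 23, 25, 26, 27, 31, 33, 34, 39}

{1, 4, 5, 6, 10, 11, 13, 19, 21, 22, 23, 25, 26, 27, 31, 33, 34, 39}


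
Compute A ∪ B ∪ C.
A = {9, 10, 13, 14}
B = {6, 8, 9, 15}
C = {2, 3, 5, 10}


Set A = {9, 10, 13, 14}
Set B = {6, 8, 9, 15}
Set C = {2, 3, 5, 10}
First, A ∪ B = {6, 8, 9, 10, 13, 14, 15}
Then, (A ∪ B) ∪ C = {2, 3, 5, 6, 8, 9, 10, 13, 14, 15}

{2, 3, 5, 6, 8, 9, 10, 13, 14, 15}


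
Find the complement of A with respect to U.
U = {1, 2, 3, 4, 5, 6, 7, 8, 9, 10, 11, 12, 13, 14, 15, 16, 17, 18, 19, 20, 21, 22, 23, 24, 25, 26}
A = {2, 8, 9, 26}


Universal set U = {1, 2, 3, 4, 5, 6, 7, 8, 9, 10, 11, 12, 13, 14, 15, 16, 17, 18, 19, 20, 21, 22, 23, 24, 25, 26}
Set A = {2, 8, 9, 26}
A' = U \ A = elements in U but not in A
Checking each element of U:
1 (not in A, include), 2 (in A, exclude), 3 (not in A, include), 4 (not in A, include), 5 (not in A, include), 6 (not in A, include), 7 (not in A, include), 8 (in A, exclude), 9 (in A, exclude), 10 (not in A, include), 11 (not in A, include), 12 (not in A, include), 13 (not in A, include), 14 (not in A, include), 15 (not in A, include), 16 (not in A, include), 17 (not in A, include), 18 (not in A, include), 19 (not in A, include), 20 (not in A, include), 21 (not in A, include), 22 (not in A, include), 23 (not in A, include), 24 (not in A, include), 25 (not in A, include), 26 (in A, exclude)
A' = {1, 3, 4, 5, 6, 7, 10, 11, 12, 13, 14, 15, 16, 17, 18, 19, 20, 21, 22, 23, 24, 25}

{1, 3, 4, 5, 6, 7, 10, 11, 12, 13, 14, 15, 16, 17, 18, 19, 20, 21, 22, 23, 24, 25}


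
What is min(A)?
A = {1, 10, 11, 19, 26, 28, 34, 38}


Set A = {1, 10, 11, 19, 26, 28, 34, 38}
Elements in ascending order: 1, 10, 11, 19, 26, 28, 34, 38
The smallest element is 1.

1


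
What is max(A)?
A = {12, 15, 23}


Set A = {12, 15, 23}
Elements in ascending order: 12, 15, 23
The largest element is 23.

23


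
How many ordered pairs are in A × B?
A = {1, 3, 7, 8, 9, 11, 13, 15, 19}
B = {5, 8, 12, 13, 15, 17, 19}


Set A = {1, 3, 7, 8, 9, 11, 13, 15, 19} has 9 elements.
Set B = {5, 8, 12, 13, 15, 17, 19} has 7 elements.
|A × B| = |A| × |B| = 9 × 7 = 63

63


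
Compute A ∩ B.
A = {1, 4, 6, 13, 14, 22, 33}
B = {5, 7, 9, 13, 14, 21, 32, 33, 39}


Set A = {1, 4, 6, 13, 14, 22, 33}
Set B = {5, 7, 9, 13, 14, 21, 32, 33, 39}
A ∩ B includes only elements in both sets.
Check each element of A against B:
1 ✗, 4 ✗, 6 ✗, 13 ✓, 14 ✓, 22 ✗, 33 ✓
A ∩ B = {13, 14, 33}

{13, 14, 33}


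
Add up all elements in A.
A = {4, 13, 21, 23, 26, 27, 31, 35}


Set A = {4, 13, 21, 23, 26, 27, 31, 35}
Sum = 4 + 13 + 21 + 23 + 26 + 27 + 31 + 35 = 180

180


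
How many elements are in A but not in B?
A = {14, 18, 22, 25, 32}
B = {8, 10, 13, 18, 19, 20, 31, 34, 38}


Set A = {14, 18, 22, 25, 32}
Set B = {8, 10, 13, 18, 19, 20, 31, 34, 38}
A \ B = {14, 22, 25, 32}
|A \ B| = 4

4


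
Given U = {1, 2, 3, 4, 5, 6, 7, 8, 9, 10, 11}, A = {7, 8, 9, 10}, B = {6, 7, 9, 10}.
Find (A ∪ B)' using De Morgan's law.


U = {1, 2, 3, 4, 5, 6, 7, 8, 9, 10, 11}
A = {7, 8, 9, 10}, B = {6, 7, 9, 10}
A ∪ B = {6, 7, 8, 9, 10}
(A ∪ B)' = U \ (A ∪ B) = {1, 2, 3, 4, 5, 11}
Verification via A' ∩ B': A' = {1, 2, 3, 4, 5, 6, 11}, B' = {1, 2, 3, 4, 5, 8, 11}
A' ∩ B' = {1, 2, 3, 4, 5, 11} ✓

{1, 2, 3, 4, 5, 11}


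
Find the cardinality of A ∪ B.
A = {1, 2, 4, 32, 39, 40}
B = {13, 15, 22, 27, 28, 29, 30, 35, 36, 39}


Set A = {1, 2, 4, 32, 39, 40}, |A| = 6
Set B = {13, 15, 22, 27, 28, 29, 30, 35, 36, 39}, |B| = 10
A ∩ B = {39}, |A ∩ B| = 1
|A ∪ B| = |A| + |B| - |A ∩ B| = 6 + 10 - 1 = 15

15


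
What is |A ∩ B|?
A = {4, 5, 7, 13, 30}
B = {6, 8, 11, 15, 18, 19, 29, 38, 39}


Set A = {4, 5, 7, 13, 30}
Set B = {6, 8, 11, 15, 18, 19, 29, 38, 39}
A ∩ B = {}
|A ∩ B| = 0

0


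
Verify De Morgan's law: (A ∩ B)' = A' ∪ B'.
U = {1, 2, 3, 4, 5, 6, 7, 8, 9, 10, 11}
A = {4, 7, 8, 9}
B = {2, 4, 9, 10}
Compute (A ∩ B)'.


U = {1, 2, 3, 4, 5, 6, 7, 8, 9, 10, 11}
A = {4, 7, 8, 9}, B = {2, 4, 9, 10}
A ∩ B = {4, 9}
(A ∩ B)' = U \ (A ∩ B) = {1, 2, 3, 5, 6, 7, 8, 10, 11}
Verification via A' ∪ B': A' = {1, 2, 3, 5, 6, 10, 11}, B' = {1, 3, 5, 6, 7, 8, 11}
A' ∪ B' = {1, 2, 3, 5, 6, 7, 8, 10, 11} ✓

{1, 2, 3, 5, 6, 7, 8, 10, 11}


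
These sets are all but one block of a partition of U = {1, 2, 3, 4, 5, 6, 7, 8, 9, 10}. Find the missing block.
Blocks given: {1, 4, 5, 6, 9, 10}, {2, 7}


U = {1, 2, 3, 4, 5, 6, 7, 8, 9, 10}
Shown blocks: {1, 4, 5, 6, 9, 10}, {2, 7}
A partition's blocks are pairwise disjoint and cover U, so the missing block = U \ (union of shown blocks).
Union of shown blocks: {1, 2, 4, 5, 6, 7, 9, 10}
Missing block = U \ (union) = {3, 8}

{3, 8}


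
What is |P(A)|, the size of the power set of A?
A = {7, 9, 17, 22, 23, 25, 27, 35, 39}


Set A = {7, 9, 17, 22, 23, 25, 27, 35, 39}
|A| = 9
The power set P(A) contains all subsets of A.
|P(A)| = 2^|A| = 2^9 = 512

512


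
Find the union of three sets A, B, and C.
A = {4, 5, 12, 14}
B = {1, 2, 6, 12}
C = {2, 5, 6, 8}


Set A = {4, 5, 12, 14}
Set B = {1, 2, 6, 12}
Set C = {2, 5, 6, 8}
First, A ∪ B = {1, 2, 4, 5, 6, 12, 14}
Then, (A ∪ B) ∪ C = {1, 2, 4, 5, 6, 8, 12, 14}

{1, 2, 4, 5, 6, 8, 12, 14}


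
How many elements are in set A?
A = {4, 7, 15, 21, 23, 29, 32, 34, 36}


Set A = {4, 7, 15, 21, 23, 29, 32, 34, 36}
Listing elements: 4, 7, 15, 21, 23, 29, 32, 34, 36
Counting: 9 elements
|A| = 9

9


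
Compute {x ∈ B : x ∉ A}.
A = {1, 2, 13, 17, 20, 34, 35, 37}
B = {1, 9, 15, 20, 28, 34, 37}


Set A = {1, 2, 13, 17, 20, 34, 35, 37}
Set B = {1, 9, 15, 20, 28, 34, 37}
Check each element of B against A:
1 ∈ A, 9 ∉ A (include), 15 ∉ A (include), 20 ∈ A, 28 ∉ A (include), 34 ∈ A, 37 ∈ A
Elements of B not in A: {9, 15, 28}

{9, 15, 28}


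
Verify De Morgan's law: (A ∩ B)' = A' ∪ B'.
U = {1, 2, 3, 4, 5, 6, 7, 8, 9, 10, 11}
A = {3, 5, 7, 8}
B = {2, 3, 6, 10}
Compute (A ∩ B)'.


U = {1, 2, 3, 4, 5, 6, 7, 8, 9, 10, 11}
A = {3, 5, 7, 8}, B = {2, 3, 6, 10}
A ∩ B = {3}
(A ∩ B)' = U \ (A ∩ B) = {1, 2, 4, 5, 6, 7, 8, 9, 10, 11}
Verification via A' ∪ B': A' = {1, 2, 4, 6, 9, 10, 11}, B' = {1, 4, 5, 7, 8, 9, 11}
A' ∪ B' = {1, 2, 4, 5, 6, 7, 8, 9, 10, 11} ✓

{1, 2, 4, 5, 6, 7, 8, 9, 10, 11}


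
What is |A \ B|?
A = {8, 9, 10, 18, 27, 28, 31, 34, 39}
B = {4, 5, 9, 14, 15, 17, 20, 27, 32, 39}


Set A = {8, 9, 10, 18, 27, 28, 31, 34, 39}
Set B = {4, 5, 9, 14, 15, 17, 20, 27, 32, 39}
A \ B = {8, 10, 18, 28, 31, 34}
|A \ B| = 6

6


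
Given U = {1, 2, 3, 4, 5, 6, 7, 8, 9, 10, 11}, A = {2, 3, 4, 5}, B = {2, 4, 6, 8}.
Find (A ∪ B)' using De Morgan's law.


U = {1, 2, 3, 4, 5, 6, 7, 8, 9, 10, 11}
A = {2, 3, 4, 5}, B = {2, 4, 6, 8}
A ∪ B = {2, 3, 4, 5, 6, 8}
(A ∪ B)' = U \ (A ∪ B) = {1, 7, 9, 10, 11}
Verification via A' ∩ B': A' = {1, 6, 7, 8, 9, 10, 11}, B' = {1, 3, 5, 7, 9, 10, 11}
A' ∩ B' = {1, 7, 9, 10, 11} ✓

{1, 7, 9, 10, 11}


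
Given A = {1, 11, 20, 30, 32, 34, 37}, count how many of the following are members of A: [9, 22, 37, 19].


Set A = {1, 11, 20, 30, 32, 34, 37}
Candidates: [9, 22, 37, 19]
Check each candidate:
9 ∉ A, 22 ∉ A, 37 ∈ A, 19 ∉ A
Count of candidates in A: 1

1


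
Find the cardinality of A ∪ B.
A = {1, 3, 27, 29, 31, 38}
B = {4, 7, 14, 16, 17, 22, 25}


Set A = {1, 3, 27, 29, 31, 38}, |A| = 6
Set B = {4, 7, 14, 16, 17, 22, 25}, |B| = 7
A ∩ B = {}, |A ∩ B| = 0
|A ∪ B| = |A| + |B| - |A ∩ B| = 6 + 7 - 0 = 13

13


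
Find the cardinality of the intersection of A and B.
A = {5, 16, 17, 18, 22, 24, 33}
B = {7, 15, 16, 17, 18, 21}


Set A = {5, 16, 17, 18, 22, 24, 33}
Set B = {7, 15, 16, 17, 18, 21}
A ∩ B = {16, 17, 18}
|A ∩ B| = 3

3


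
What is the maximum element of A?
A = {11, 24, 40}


Set A = {11, 24, 40}
Elements in ascending order: 11, 24, 40
The largest element is 40.

40


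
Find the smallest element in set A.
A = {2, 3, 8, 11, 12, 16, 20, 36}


Set A = {2, 3, 8, 11, 12, 16, 20, 36}
Elements in ascending order: 2, 3, 8, 11, 12, 16, 20, 36
The smallest element is 2.

2


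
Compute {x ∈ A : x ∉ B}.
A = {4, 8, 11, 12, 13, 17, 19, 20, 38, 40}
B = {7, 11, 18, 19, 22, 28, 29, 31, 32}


Set A = {4, 8, 11, 12, 13, 17, 19, 20, 38, 40}
Set B = {7, 11, 18, 19, 22, 28, 29, 31, 32}
Check each element of A against B:
4 ∉ B (include), 8 ∉ B (include), 11 ∈ B, 12 ∉ B (include), 13 ∉ B (include), 17 ∉ B (include), 19 ∈ B, 20 ∉ B (include), 38 ∉ B (include), 40 ∉ B (include)
Elements of A not in B: {4, 8, 12, 13, 17, 20, 38, 40}

{4, 8, 12, 13, 17, 20, 38, 40}


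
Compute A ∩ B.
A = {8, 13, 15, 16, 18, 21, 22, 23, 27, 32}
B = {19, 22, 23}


Set A = {8, 13, 15, 16, 18, 21, 22, 23, 27, 32}
Set B = {19, 22, 23}
A ∩ B includes only elements in both sets.
Check each element of A against B:
8 ✗, 13 ✗, 15 ✗, 16 ✗, 18 ✗, 21 ✗, 22 ✓, 23 ✓, 27 ✗, 32 ✗
A ∩ B = {22, 23}

{22, 23}


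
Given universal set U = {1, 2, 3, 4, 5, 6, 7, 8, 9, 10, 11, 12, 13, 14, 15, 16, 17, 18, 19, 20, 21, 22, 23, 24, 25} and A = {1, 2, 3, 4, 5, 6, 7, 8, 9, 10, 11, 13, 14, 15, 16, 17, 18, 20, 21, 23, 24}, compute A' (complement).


Universal set U = {1, 2, 3, 4, 5, 6, 7, 8, 9, 10, 11, 12, 13, 14, 15, 16, 17, 18, 19, 20, 21, 22, 23, 24, 25}
Set A = {1, 2, 3, 4, 5, 6, 7, 8, 9, 10, 11, 13, 14, 15, 16, 17, 18, 20, 21, 23, 24}
A' = U \ A = elements in U but not in A
Checking each element of U:
1 (in A, exclude), 2 (in A, exclude), 3 (in A, exclude), 4 (in A, exclude), 5 (in A, exclude), 6 (in A, exclude), 7 (in A, exclude), 8 (in A, exclude), 9 (in A, exclude), 10 (in A, exclude), 11 (in A, exclude), 12 (not in A, include), 13 (in A, exclude), 14 (in A, exclude), 15 (in A, exclude), 16 (in A, exclude), 17 (in A, exclude), 18 (in A, exclude), 19 (not in A, include), 20 (in A, exclude), 21 (in A, exclude), 22 (not in A, include), 23 (in A, exclude), 24 (in A, exclude), 25 (not in A, include)
A' = {12, 19, 22, 25}

{12, 19, 22, 25}


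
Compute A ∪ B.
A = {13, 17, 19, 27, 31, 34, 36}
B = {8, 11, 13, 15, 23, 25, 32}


Set A = {13, 17, 19, 27, 31, 34, 36}
Set B = {8, 11, 13, 15, 23, 25, 32}
A ∪ B includes all elements in either set.
Elements from A: {13, 17, 19, 27, 31, 34, 36}
Elements from B not already included: {8, 11, 15, 23, 25, 32}
A ∪ B = {8, 11, 13, 15, 17, 19, 23, 25, 27, 31, 32, 34, 36}

{8, 11, 13, 15, 17, 19, 23, 25, 27, 31, 32, 34, 36}


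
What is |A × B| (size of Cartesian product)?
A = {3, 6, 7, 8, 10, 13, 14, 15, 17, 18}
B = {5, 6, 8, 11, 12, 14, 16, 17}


Set A = {3, 6, 7, 8, 10, 13, 14, 15, 17, 18} has 10 elements.
Set B = {5, 6, 8, 11, 12, 14, 16, 17} has 8 elements.
|A × B| = |A| × |B| = 10 × 8 = 80

80


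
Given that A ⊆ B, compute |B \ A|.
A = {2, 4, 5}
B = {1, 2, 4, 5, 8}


Set A = {2, 4, 5}, |A| = 3
Set B = {1, 2, 4, 5, 8}, |B| = 5
Since A ⊆ B: B \ A = {1, 8}
|B| - |A| = 5 - 3 = 2

2


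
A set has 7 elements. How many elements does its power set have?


The set has 7 elements.
The power set contains all possible subsets.
|P(A)| = 2^|A| = 2^7 = 128

128


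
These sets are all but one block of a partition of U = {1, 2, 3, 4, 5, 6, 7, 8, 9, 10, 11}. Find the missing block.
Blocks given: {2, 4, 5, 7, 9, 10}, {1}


U = {1, 2, 3, 4, 5, 6, 7, 8, 9, 10, 11}
Shown blocks: {2, 4, 5, 7, 9, 10}, {1}
A partition's blocks are pairwise disjoint and cover U, so the missing block = U \ (union of shown blocks).
Union of shown blocks: {1, 2, 4, 5, 7, 9, 10}
Missing block = U \ (union) = {3, 6, 8, 11}

{3, 6, 8, 11}


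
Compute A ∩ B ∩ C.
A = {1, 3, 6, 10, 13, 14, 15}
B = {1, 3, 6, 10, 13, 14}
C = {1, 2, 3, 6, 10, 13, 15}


Set A = {1, 3, 6, 10, 13, 14, 15}
Set B = {1, 3, 6, 10, 13, 14}
Set C = {1, 2, 3, 6, 10, 13, 15}
First, A ∩ B = {1, 3, 6, 10, 13, 14}
Then, (A ∩ B) ∩ C = {1, 3, 6, 10, 13}

{1, 3, 6, 10, 13}


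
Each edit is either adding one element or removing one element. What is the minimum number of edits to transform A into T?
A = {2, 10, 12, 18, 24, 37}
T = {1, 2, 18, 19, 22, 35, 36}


Set A = {2, 10, 12, 18, 24, 37}
Set T = {1, 2, 18, 19, 22, 35, 36}
Elements to remove from A (in A, not in T): {10, 12, 24, 37} → 4 removals
Elements to add to A (in T, not in A): {1, 19, 22, 35, 36} → 5 additions
Total edits = 4 + 5 = 9

9


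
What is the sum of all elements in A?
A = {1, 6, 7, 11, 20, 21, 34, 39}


Set A = {1, 6, 7, 11, 20, 21, 34, 39}
Sum = 1 + 6 + 7 + 11 + 20 + 21 + 34 + 39 = 139

139


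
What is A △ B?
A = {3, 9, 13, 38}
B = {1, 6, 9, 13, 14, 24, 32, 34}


Set A = {3, 9, 13, 38}
Set B = {1, 6, 9, 13, 14, 24, 32, 34}
A △ B = (A \ B) ∪ (B \ A)
Elements in A but not B: {3, 38}
Elements in B but not A: {1, 6, 14, 24, 32, 34}
A △ B = {1, 3, 6, 14, 24, 32, 34, 38}

{1, 3, 6, 14, 24, 32, 34, 38}


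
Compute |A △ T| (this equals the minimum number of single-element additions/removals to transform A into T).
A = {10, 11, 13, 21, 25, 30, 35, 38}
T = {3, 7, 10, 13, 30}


Set A = {10, 11, 13, 21, 25, 30, 35, 38}
Set T = {3, 7, 10, 13, 30}
Elements to remove from A (in A, not in T): {11, 21, 25, 35, 38} → 5 removals
Elements to add to A (in T, not in A): {3, 7} → 2 additions
Total edits = 5 + 2 = 7

7


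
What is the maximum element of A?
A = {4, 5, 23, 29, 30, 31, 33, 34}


Set A = {4, 5, 23, 29, 30, 31, 33, 34}
Elements in ascending order: 4, 5, 23, 29, 30, 31, 33, 34
The largest element is 34.

34


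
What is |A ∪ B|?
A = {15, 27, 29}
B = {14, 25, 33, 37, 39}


Set A = {15, 27, 29}, |A| = 3
Set B = {14, 25, 33, 37, 39}, |B| = 5
A ∩ B = {}, |A ∩ B| = 0
|A ∪ B| = |A| + |B| - |A ∩ B| = 3 + 5 - 0 = 8

8


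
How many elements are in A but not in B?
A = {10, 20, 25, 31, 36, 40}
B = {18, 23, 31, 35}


Set A = {10, 20, 25, 31, 36, 40}
Set B = {18, 23, 31, 35}
A \ B = {10, 20, 25, 36, 40}
|A \ B| = 5

5


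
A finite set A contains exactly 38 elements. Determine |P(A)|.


The set has 38 elements.
The power set contains all possible subsets.
|P(A)| = 2^|A| = 2^38 = 274877906944

274877906944


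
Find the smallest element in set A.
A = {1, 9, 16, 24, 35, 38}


Set A = {1, 9, 16, 24, 35, 38}
Elements in ascending order: 1, 9, 16, 24, 35, 38
The smallest element is 1.

1


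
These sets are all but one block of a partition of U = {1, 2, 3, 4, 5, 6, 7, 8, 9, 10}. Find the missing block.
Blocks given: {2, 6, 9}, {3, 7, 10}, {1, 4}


U = {1, 2, 3, 4, 5, 6, 7, 8, 9, 10}
Shown blocks: {2, 6, 9}, {3, 7, 10}, {1, 4}
A partition's blocks are pairwise disjoint and cover U, so the missing block = U \ (union of shown blocks).
Union of shown blocks: {1, 2, 3, 4, 6, 7, 9, 10}
Missing block = U \ (union) = {5, 8}

{5, 8}


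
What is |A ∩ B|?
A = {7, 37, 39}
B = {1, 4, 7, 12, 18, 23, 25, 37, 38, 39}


Set A = {7, 37, 39}
Set B = {1, 4, 7, 12, 18, 23, 25, 37, 38, 39}
A ∩ B = {7, 37, 39}
|A ∩ B| = 3

3


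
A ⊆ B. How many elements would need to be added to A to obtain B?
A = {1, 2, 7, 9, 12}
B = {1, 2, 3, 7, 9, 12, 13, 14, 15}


Set A = {1, 2, 7, 9, 12}, |A| = 5
Set B = {1, 2, 3, 7, 9, 12, 13, 14, 15}, |B| = 9
Since A ⊆ B: B \ A = {3, 13, 14, 15}
|B| - |A| = 9 - 5 = 4

4


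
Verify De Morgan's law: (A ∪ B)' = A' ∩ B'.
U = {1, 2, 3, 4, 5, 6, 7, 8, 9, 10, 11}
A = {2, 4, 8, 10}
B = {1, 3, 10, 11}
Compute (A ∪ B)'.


U = {1, 2, 3, 4, 5, 6, 7, 8, 9, 10, 11}
A = {2, 4, 8, 10}, B = {1, 3, 10, 11}
A ∪ B = {1, 2, 3, 4, 8, 10, 11}
(A ∪ B)' = U \ (A ∪ B) = {5, 6, 7, 9}
Verification via A' ∩ B': A' = {1, 3, 5, 6, 7, 9, 11}, B' = {2, 4, 5, 6, 7, 8, 9}
A' ∩ B' = {5, 6, 7, 9} ✓

{5, 6, 7, 9}


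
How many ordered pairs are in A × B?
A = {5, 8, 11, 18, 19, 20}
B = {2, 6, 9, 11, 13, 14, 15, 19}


Set A = {5, 8, 11, 18, 19, 20} has 6 elements.
Set B = {2, 6, 9, 11, 13, 14, 15, 19} has 8 elements.
|A × B| = |A| × |B| = 6 × 8 = 48

48


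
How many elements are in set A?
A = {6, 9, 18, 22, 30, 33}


Set A = {6, 9, 18, 22, 30, 33}
Listing elements: 6, 9, 18, 22, 30, 33
Counting: 6 elements
|A| = 6

6


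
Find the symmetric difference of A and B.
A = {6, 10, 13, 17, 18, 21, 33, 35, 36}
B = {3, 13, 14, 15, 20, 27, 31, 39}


Set A = {6, 10, 13, 17, 18, 21, 33, 35, 36}
Set B = {3, 13, 14, 15, 20, 27, 31, 39}
A △ B = (A \ B) ∪ (B \ A)
Elements in A but not B: {6, 10, 17, 18, 21, 33, 35, 36}
Elements in B but not A: {3, 14, 15, 20, 27, 31, 39}
A △ B = {3, 6, 10, 14, 15, 17, 18, 20, 21, 27, 31, 33, 35, 36, 39}

{3, 6, 10, 14, 15, 17, 18, 20, 21, 27, 31, 33, 35, 36, 39}


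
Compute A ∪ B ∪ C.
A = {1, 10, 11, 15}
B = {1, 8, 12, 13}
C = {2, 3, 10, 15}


Set A = {1, 10, 11, 15}
Set B = {1, 8, 12, 13}
Set C = {2, 3, 10, 15}
First, A ∪ B = {1, 8, 10, 11, 12, 13, 15}
Then, (A ∪ B) ∪ C = {1, 2, 3, 8, 10, 11, 12, 13, 15}

{1, 2, 3, 8, 10, 11, 12, 13, 15}


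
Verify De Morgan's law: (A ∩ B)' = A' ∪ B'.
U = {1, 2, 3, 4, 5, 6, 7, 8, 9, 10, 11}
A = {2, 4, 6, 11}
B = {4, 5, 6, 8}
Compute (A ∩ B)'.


U = {1, 2, 3, 4, 5, 6, 7, 8, 9, 10, 11}
A = {2, 4, 6, 11}, B = {4, 5, 6, 8}
A ∩ B = {4, 6}
(A ∩ B)' = U \ (A ∩ B) = {1, 2, 3, 5, 7, 8, 9, 10, 11}
Verification via A' ∪ B': A' = {1, 3, 5, 7, 8, 9, 10}, B' = {1, 2, 3, 7, 9, 10, 11}
A' ∪ B' = {1, 2, 3, 5, 7, 8, 9, 10, 11} ✓

{1, 2, 3, 5, 7, 8, 9, 10, 11}


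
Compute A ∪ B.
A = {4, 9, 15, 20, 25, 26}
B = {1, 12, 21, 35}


Set A = {4, 9, 15, 20, 25, 26}
Set B = {1, 12, 21, 35}
A ∪ B includes all elements in either set.
Elements from A: {4, 9, 15, 20, 25, 26}
Elements from B not already included: {1, 12, 21, 35}
A ∪ B = {1, 4, 9, 12, 15, 20, 21, 25, 26, 35}

{1, 4, 9, 12, 15, 20, 21, 25, 26, 35}


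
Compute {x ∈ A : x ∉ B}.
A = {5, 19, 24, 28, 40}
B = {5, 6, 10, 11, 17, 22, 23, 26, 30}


Set A = {5, 19, 24, 28, 40}
Set B = {5, 6, 10, 11, 17, 22, 23, 26, 30}
Check each element of A against B:
5 ∈ B, 19 ∉ B (include), 24 ∉ B (include), 28 ∉ B (include), 40 ∉ B (include)
Elements of A not in B: {19, 24, 28, 40}

{19, 24, 28, 40}


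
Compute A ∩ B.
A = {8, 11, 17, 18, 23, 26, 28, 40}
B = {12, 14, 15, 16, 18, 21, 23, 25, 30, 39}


Set A = {8, 11, 17, 18, 23, 26, 28, 40}
Set B = {12, 14, 15, 16, 18, 21, 23, 25, 30, 39}
A ∩ B includes only elements in both sets.
Check each element of A against B:
8 ✗, 11 ✗, 17 ✗, 18 ✓, 23 ✓, 26 ✗, 28 ✗, 40 ✗
A ∩ B = {18, 23}

{18, 23}


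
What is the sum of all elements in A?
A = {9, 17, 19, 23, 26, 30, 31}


Set A = {9, 17, 19, 23, 26, 30, 31}
Sum = 9 + 17 + 19 + 23 + 26 + 30 + 31 = 155

155


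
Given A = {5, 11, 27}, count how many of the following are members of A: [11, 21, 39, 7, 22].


Set A = {5, 11, 27}
Candidates: [11, 21, 39, 7, 22]
Check each candidate:
11 ∈ A, 21 ∉ A, 39 ∉ A, 7 ∉ A, 22 ∉ A
Count of candidates in A: 1

1


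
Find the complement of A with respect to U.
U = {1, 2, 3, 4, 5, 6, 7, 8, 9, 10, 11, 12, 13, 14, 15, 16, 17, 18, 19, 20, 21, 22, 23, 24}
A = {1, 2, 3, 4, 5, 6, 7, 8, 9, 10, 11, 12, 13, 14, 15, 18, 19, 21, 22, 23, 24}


Universal set U = {1, 2, 3, 4, 5, 6, 7, 8, 9, 10, 11, 12, 13, 14, 15, 16, 17, 18, 19, 20, 21, 22, 23, 24}
Set A = {1, 2, 3, 4, 5, 6, 7, 8, 9, 10, 11, 12, 13, 14, 15, 18, 19, 21, 22, 23, 24}
A' = U \ A = elements in U but not in A
Checking each element of U:
1 (in A, exclude), 2 (in A, exclude), 3 (in A, exclude), 4 (in A, exclude), 5 (in A, exclude), 6 (in A, exclude), 7 (in A, exclude), 8 (in A, exclude), 9 (in A, exclude), 10 (in A, exclude), 11 (in A, exclude), 12 (in A, exclude), 13 (in A, exclude), 14 (in A, exclude), 15 (in A, exclude), 16 (not in A, include), 17 (not in A, include), 18 (in A, exclude), 19 (in A, exclude), 20 (not in A, include), 21 (in A, exclude), 22 (in A, exclude), 23 (in A, exclude), 24 (in A, exclude)
A' = {16, 17, 20}

{16, 17, 20}


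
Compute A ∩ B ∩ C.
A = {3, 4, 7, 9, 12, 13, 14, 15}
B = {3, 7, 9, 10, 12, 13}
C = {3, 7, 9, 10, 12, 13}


Set A = {3, 4, 7, 9, 12, 13, 14, 15}
Set B = {3, 7, 9, 10, 12, 13}
Set C = {3, 7, 9, 10, 12, 13}
First, A ∩ B = {3, 7, 9, 12, 13}
Then, (A ∩ B) ∩ C = {3, 7, 9, 12, 13}

{3, 7, 9, 12, 13}


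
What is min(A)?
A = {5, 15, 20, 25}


Set A = {5, 15, 20, 25}
Elements in ascending order: 5, 15, 20, 25
The smallest element is 5.

5


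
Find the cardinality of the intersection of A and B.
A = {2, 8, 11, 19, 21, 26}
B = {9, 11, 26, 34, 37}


Set A = {2, 8, 11, 19, 21, 26}
Set B = {9, 11, 26, 34, 37}
A ∩ B = {11, 26}
|A ∩ B| = 2

2


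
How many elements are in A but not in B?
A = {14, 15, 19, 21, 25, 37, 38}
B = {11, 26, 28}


Set A = {14, 15, 19, 21, 25, 37, 38}
Set B = {11, 26, 28}
A \ B = {14, 15, 19, 21, 25, 37, 38}
|A \ B| = 7

7


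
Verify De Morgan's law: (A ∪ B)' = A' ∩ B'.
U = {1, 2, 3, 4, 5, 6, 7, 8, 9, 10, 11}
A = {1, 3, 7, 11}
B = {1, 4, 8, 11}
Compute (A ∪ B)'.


U = {1, 2, 3, 4, 5, 6, 7, 8, 9, 10, 11}
A = {1, 3, 7, 11}, B = {1, 4, 8, 11}
A ∪ B = {1, 3, 4, 7, 8, 11}
(A ∪ B)' = U \ (A ∪ B) = {2, 5, 6, 9, 10}
Verification via A' ∩ B': A' = {2, 4, 5, 6, 8, 9, 10}, B' = {2, 3, 5, 6, 7, 9, 10}
A' ∩ B' = {2, 5, 6, 9, 10} ✓

{2, 5, 6, 9, 10}


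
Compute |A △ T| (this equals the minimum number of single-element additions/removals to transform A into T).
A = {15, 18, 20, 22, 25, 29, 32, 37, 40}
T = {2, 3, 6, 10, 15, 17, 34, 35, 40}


Set A = {15, 18, 20, 22, 25, 29, 32, 37, 40}
Set T = {2, 3, 6, 10, 15, 17, 34, 35, 40}
Elements to remove from A (in A, not in T): {18, 20, 22, 25, 29, 32, 37} → 7 removals
Elements to add to A (in T, not in A): {2, 3, 6, 10, 17, 34, 35} → 7 additions
Total edits = 7 + 7 = 14

14


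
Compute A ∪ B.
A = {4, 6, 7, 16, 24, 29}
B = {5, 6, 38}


Set A = {4, 6, 7, 16, 24, 29}
Set B = {5, 6, 38}
A ∪ B includes all elements in either set.
Elements from A: {4, 6, 7, 16, 24, 29}
Elements from B not already included: {5, 38}
A ∪ B = {4, 5, 6, 7, 16, 24, 29, 38}

{4, 5, 6, 7, 16, 24, 29, 38}


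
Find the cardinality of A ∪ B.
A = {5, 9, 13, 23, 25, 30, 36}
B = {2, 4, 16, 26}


Set A = {5, 9, 13, 23, 25, 30, 36}, |A| = 7
Set B = {2, 4, 16, 26}, |B| = 4
A ∩ B = {}, |A ∩ B| = 0
|A ∪ B| = |A| + |B| - |A ∩ B| = 7 + 4 - 0 = 11

11


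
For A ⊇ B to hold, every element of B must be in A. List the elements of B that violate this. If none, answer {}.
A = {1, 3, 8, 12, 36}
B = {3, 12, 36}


Set A = {1, 3, 8, 12, 36}
Set B = {3, 12, 36}
Check each element of B against A:
3 ∈ A, 12 ∈ A, 36 ∈ A
Elements of B not in A: {}

{}


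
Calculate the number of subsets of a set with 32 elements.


The set has 32 elements.
The power set contains all possible subsets.
|P(A)| = 2^|A| = 2^32 = 4294967296

4294967296


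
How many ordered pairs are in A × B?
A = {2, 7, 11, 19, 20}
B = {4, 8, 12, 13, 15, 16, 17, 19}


Set A = {2, 7, 11, 19, 20} has 5 elements.
Set B = {4, 8, 12, 13, 15, 16, 17, 19} has 8 elements.
|A × B| = |A| × |B| = 5 × 8 = 40

40


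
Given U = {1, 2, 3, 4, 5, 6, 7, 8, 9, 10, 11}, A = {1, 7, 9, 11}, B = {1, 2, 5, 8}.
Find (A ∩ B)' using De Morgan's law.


U = {1, 2, 3, 4, 5, 6, 7, 8, 9, 10, 11}
A = {1, 7, 9, 11}, B = {1, 2, 5, 8}
A ∩ B = {1}
(A ∩ B)' = U \ (A ∩ B) = {2, 3, 4, 5, 6, 7, 8, 9, 10, 11}
Verification via A' ∪ B': A' = {2, 3, 4, 5, 6, 8, 10}, B' = {3, 4, 6, 7, 9, 10, 11}
A' ∪ B' = {2, 3, 4, 5, 6, 7, 8, 9, 10, 11} ✓

{2, 3, 4, 5, 6, 7, 8, 9, 10, 11}


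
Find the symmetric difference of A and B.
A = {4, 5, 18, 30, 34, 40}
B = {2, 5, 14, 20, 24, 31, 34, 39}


Set A = {4, 5, 18, 30, 34, 40}
Set B = {2, 5, 14, 20, 24, 31, 34, 39}
A △ B = (A \ B) ∪ (B \ A)
Elements in A but not B: {4, 18, 30, 40}
Elements in B but not A: {2, 14, 20, 24, 31, 39}
A △ B = {2, 4, 14, 18, 20, 24, 30, 31, 39, 40}

{2, 4, 14, 18, 20, 24, 30, 31, 39, 40}


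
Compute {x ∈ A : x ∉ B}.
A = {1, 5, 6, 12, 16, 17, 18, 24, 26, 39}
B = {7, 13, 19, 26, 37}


Set A = {1, 5, 6, 12, 16, 17, 18, 24, 26, 39}
Set B = {7, 13, 19, 26, 37}
Check each element of A against B:
1 ∉ B (include), 5 ∉ B (include), 6 ∉ B (include), 12 ∉ B (include), 16 ∉ B (include), 17 ∉ B (include), 18 ∉ B (include), 24 ∉ B (include), 26 ∈ B, 39 ∉ B (include)
Elements of A not in B: {1, 5, 6, 12, 16, 17, 18, 24, 39}

{1, 5, 6, 12, 16, 17, 18, 24, 39}


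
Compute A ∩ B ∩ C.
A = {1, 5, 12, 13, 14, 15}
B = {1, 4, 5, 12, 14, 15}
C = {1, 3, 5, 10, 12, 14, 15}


Set A = {1, 5, 12, 13, 14, 15}
Set B = {1, 4, 5, 12, 14, 15}
Set C = {1, 3, 5, 10, 12, 14, 15}
First, A ∩ B = {1, 5, 12, 14, 15}
Then, (A ∩ B) ∩ C = {1, 5, 12, 14, 15}

{1, 5, 12, 14, 15}


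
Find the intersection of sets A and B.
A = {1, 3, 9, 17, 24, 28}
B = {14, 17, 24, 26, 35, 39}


Set A = {1, 3, 9, 17, 24, 28}
Set B = {14, 17, 24, 26, 35, 39}
A ∩ B includes only elements in both sets.
Check each element of A against B:
1 ✗, 3 ✗, 9 ✗, 17 ✓, 24 ✓, 28 ✗
A ∩ B = {17, 24}

{17, 24}


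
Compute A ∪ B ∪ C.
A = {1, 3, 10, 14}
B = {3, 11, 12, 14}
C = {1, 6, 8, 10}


Set A = {1, 3, 10, 14}
Set B = {3, 11, 12, 14}
Set C = {1, 6, 8, 10}
First, A ∪ B = {1, 3, 10, 11, 12, 14}
Then, (A ∪ B) ∪ C = {1, 3, 6, 8, 10, 11, 12, 14}

{1, 3, 6, 8, 10, 11, 12, 14}


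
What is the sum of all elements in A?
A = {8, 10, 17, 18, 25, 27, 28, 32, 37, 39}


Set A = {8, 10, 17, 18, 25, 27, 28, 32, 37, 39}
Sum = 8 + 10 + 17 + 18 + 25 + 27 + 28 + 32 + 37 + 39 = 241

241


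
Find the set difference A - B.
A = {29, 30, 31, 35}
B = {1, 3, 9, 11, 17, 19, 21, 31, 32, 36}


Set A = {29, 30, 31, 35}
Set B = {1, 3, 9, 11, 17, 19, 21, 31, 32, 36}
A \ B includes elements in A that are not in B.
Check each element of A:
29 (not in B, keep), 30 (not in B, keep), 31 (in B, remove), 35 (not in B, keep)
A \ B = {29, 30, 35}

{29, 30, 35}


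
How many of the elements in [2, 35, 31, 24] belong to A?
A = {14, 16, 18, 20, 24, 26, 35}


Set A = {14, 16, 18, 20, 24, 26, 35}
Candidates: [2, 35, 31, 24]
Check each candidate:
2 ∉ A, 35 ∈ A, 31 ∉ A, 24 ∈ A
Count of candidates in A: 2

2


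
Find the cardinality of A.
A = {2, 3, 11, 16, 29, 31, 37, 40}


Set A = {2, 3, 11, 16, 29, 31, 37, 40}
Listing elements: 2, 3, 11, 16, 29, 31, 37, 40
Counting: 8 elements
|A| = 8

8


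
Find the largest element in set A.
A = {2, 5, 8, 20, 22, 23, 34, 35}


Set A = {2, 5, 8, 20, 22, 23, 34, 35}
Elements in ascending order: 2, 5, 8, 20, 22, 23, 34, 35
The largest element is 35.

35


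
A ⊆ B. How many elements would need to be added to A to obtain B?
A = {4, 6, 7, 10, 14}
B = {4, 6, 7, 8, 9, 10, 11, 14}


Set A = {4, 6, 7, 10, 14}, |A| = 5
Set B = {4, 6, 7, 8, 9, 10, 11, 14}, |B| = 8
Since A ⊆ B: B \ A = {8, 9, 11}
|B| - |A| = 8 - 5 = 3

3


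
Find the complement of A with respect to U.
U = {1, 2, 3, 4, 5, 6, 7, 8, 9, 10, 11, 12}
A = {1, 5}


Universal set U = {1, 2, 3, 4, 5, 6, 7, 8, 9, 10, 11, 12}
Set A = {1, 5}
A' = U \ A = elements in U but not in A
Checking each element of U:
1 (in A, exclude), 2 (not in A, include), 3 (not in A, include), 4 (not in A, include), 5 (in A, exclude), 6 (not in A, include), 7 (not in A, include), 8 (not in A, include), 9 (not in A, include), 10 (not in A, include), 11 (not in A, include), 12 (not in A, include)
A' = {2, 3, 4, 6, 7, 8, 9, 10, 11, 12}

{2, 3, 4, 6, 7, 8, 9, 10, 11, 12}


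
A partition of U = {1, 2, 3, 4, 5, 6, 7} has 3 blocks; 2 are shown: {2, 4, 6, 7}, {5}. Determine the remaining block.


U = {1, 2, 3, 4, 5, 6, 7}
Shown blocks: {2, 4, 6, 7}, {5}
A partition's blocks are pairwise disjoint and cover U, so the missing block = U \ (union of shown blocks).
Union of shown blocks: {2, 4, 5, 6, 7}
Missing block = U \ (union) = {1, 3}

{1, 3}


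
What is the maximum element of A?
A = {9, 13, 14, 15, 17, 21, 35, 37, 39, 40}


Set A = {9, 13, 14, 15, 17, 21, 35, 37, 39, 40}
Elements in ascending order: 9, 13, 14, 15, 17, 21, 35, 37, 39, 40
The largest element is 40.

40


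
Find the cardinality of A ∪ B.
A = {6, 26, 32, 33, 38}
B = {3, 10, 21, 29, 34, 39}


Set A = {6, 26, 32, 33, 38}, |A| = 5
Set B = {3, 10, 21, 29, 34, 39}, |B| = 6
A ∩ B = {}, |A ∩ B| = 0
|A ∪ B| = |A| + |B| - |A ∩ B| = 5 + 6 - 0 = 11

11


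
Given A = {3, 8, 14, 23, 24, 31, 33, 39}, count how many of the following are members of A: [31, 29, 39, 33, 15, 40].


Set A = {3, 8, 14, 23, 24, 31, 33, 39}
Candidates: [31, 29, 39, 33, 15, 40]
Check each candidate:
31 ∈ A, 29 ∉ A, 39 ∈ A, 33 ∈ A, 15 ∉ A, 40 ∉ A
Count of candidates in A: 3

3


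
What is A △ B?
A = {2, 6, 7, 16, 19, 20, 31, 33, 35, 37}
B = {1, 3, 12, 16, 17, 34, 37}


Set A = {2, 6, 7, 16, 19, 20, 31, 33, 35, 37}
Set B = {1, 3, 12, 16, 17, 34, 37}
A △ B = (A \ B) ∪ (B \ A)
Elements in A but not B: {2, 6, 7, 19, 20, 31, 33, 35}
Elements in B but not A: {1, 3, 12, 17, 34}
A △ B = {1, 2, 3, 6, 7, 12, 17, 19, 20, 31, 33, 34, 35}

{1, 2, 3, 6, 7, 12, 17, 19, 20, 31, 33, 34, 35}


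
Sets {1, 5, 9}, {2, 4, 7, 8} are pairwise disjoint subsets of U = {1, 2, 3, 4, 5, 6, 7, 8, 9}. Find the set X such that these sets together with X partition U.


U = {1, 2, 3, 4, 5, 6, 7, 8, 9}
Shown blocks: {1, 5, 9}, {2, 4, 7, 8}
A partition's blocks are pairwise disjoint and cover U, so the missing block = U \ (union of shown blocks).
Union of shown blocks: {1, 2, 4, 5, 7, 8, 9}
Missing block = U \ (union) = {3, 6}

{3, 6}


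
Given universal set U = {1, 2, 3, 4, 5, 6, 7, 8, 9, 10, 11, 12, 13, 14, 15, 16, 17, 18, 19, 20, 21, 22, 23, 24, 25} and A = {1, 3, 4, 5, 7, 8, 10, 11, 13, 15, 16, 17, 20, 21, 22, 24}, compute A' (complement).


Universal set U = {1, 2, 3, 4, 5, 6, 7, 8, 9, 10, 11, 12, 13, 14, 15, 16, 17, 18, 19, 20, 21, 22, 23, 24, 25}
Set A = {1, 3, 4, 5, 7, 8, 10, 11, 13, 15, 16, 17, 20, 21, 22, 24}
A' = U \ A = elements in U but not in A
Checking each element of U:
1 (in A, exclude), 2 (not in A, include), 3 (in A, exclude), 4 (in A, exclude), 5 (in A, exclude), 6 (not in A, include), 7 (in A, exclude), 8 (in A, exclude), 9 (not in A, include), 10 (in A, exclude), 11 (in A, exclude), 12 (not in A, include), 13 (in A, exclude), 14 (not in A, include), 15 (in A, exclude), 16 (in A, exclude), 17 (in A, exclude), 18 (not in A, include), 19 (not in A, include), 20 (in A, exclude), 21 (in A, exclude), 22 (in A, exclude), 23 (not in A, include), 24 (in A, exclude), 25 (not in A, include)
A' = {2, 6, 9, 12, 14, 18, 19, 23, 25}

{2, 6, 9, 12, 14, 18, 19, 23, 25}


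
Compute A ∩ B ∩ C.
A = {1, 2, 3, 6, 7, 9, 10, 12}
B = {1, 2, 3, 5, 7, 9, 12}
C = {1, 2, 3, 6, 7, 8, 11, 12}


Set A = {1, 2, 3, 6, 7, 9, 10, 12}
Set B = {1, 2, 3, 5, 7, 9, 12}
Set C = {1, 2, 3, 6, 7, 8, 11, 12}
First, A ∩ B = {1, 2, 3, 7, 9, 12}
Then, (A ∩ B) ∩ C = {1, 2, 3, 7, 12}

{1, 2, 3, 7, 12}


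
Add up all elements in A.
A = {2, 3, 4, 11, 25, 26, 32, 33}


Set A = {2, 3, 4, 11, 25, 26, 32, 33}
Sum = 2 + 3 + 4 + 11 + 25 + 26 + 32 + 33 = 136

136


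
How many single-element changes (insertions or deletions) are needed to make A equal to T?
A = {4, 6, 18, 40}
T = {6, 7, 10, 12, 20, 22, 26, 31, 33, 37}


Set A = {4, 6, 18, 40}
Set T = {6, 7, 10, 12, 20, 22, 26, 31, 33, 37}
Elements to remove from A (in A, not in T): {4, 18, 40} → 3 removals
Elements to add to A (in T, not in A): {7, 10, 12, 20, 22, 26, 31, 33, 37} → 9 additions
Total edits = 3 + 9 = 12

12


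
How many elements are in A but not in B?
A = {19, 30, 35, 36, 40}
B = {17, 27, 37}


Set A = {19, 30, 35, 36, 40}
Set B = {17, 27, 37}
A \ B = {19, 30, 35, 36, 40}
|A \ B| = 5

5


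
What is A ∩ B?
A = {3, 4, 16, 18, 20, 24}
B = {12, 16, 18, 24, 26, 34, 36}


Set A = {3, 4, 16, 18, 20, 24}
Set B = {12, 16, 18, 24, 26, 34, 36}
A ∩ B includes only elements in both sets.
Check each element of A against B:
3 ✗, 4 ✗, 16 ✓, 18 ✓, 20 ✗, 24 ✓
A ∩ B = {16, 18, 24}

{16, 18, 24}


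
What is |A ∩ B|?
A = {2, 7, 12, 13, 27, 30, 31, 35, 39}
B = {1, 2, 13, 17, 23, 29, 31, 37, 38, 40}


Set A = {2, 7, 12, 13, 27, 30, 31, 35, 39}
Set B = {1, 2, 13, 17, 23, 29, 31, 37, 38, 40}
A ∩ B = {2, 13, 31}
|A ∩ B| = 3

3


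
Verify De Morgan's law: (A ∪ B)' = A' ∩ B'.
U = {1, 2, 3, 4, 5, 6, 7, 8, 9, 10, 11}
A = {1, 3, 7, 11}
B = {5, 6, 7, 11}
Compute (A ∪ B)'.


U = {1, 2, 3, 4, 5, 6, 7, 8, 9, 10, 11}
A = {1, 3, 7, 11}, B = {5, 6, 7, 11}
A ∪ B = {1, 3, 5, 6, 7, 11}
(A ∪ B)' = U \ (A ∪ B) = {2, 4, 8, 9, 10}
Verification via A' ∩ B': A' = {2, 4, 5, 6, 8, 9, 10}, B' = {1, 2, 3, 4, 8, 9, 10}
A' ∩ B' = {2, 4, 8, 9, 10} ✓

{2, 4, 8, 9, 10}


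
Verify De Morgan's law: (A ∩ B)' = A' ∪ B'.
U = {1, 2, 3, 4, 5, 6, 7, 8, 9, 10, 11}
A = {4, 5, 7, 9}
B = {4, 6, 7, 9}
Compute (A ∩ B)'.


U = {1, 2, 3, 4, 5, 6, 7, 8, 9, 10, 11}
A = {4, 5, 7, 9}, B = {4, 6, 7, 9}
A ∩ B = {4, 7, 9}
(A ∩ B)' = U \ (A ∩ B) = {1, 2, 3, 5, 6, 8, 10, 11}
Verification via A' ∪ B': A' = {1, 2, 3, 6, 8, 10, 11}, B' = {1, 2, 3, 5, 8, 10, 11}
A' ∪ B' = {1, 2, 3, 5, 6, 8, 10, 11} ✓

{1, 2, 3, 5, 6, 8, 10, 11}


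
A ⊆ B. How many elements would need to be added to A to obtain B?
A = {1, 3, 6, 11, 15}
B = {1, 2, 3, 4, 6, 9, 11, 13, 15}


Set A = {1, 3, 6, 11, 15}, |A| = 5
Set B = {1, 2, 3, 4, 6, 9, 11, 13, 15}, |B| = 9
Since A ⊆ B: B \ A = {2, 4, 9, 13}
|B| - |A| = 9 - 5 = 4

4


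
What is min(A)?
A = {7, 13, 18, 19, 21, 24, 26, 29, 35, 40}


Set A = {7, 13, 18, 19, 21, 24, 26, 29, 35, 40}
Elements in ascending order: 7, 13, 18, 19, 21, 24, 26, 29, 35, 40
The smallest element is 7.

7


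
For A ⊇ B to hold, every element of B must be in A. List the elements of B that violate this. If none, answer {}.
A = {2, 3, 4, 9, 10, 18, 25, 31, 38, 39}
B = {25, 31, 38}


Set A = {2, 3, 4, 9, 10, 18, 25, 31, 38, 39}
Set B = {25, 31, 38}
Check each element of B against A:
25 ∈ A, 31 ∈ A, 38 ∈ A
Elements of B not in A: {}

{}


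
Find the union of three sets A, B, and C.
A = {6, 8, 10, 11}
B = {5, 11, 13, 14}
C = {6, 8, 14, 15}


Set A = {6, 8, 10, 11}
Set B = {5, 11, 13, 14}
Set C = {6, 8, 14, 15}
First, A ∪ B = {5, 6, 8, 10, 11, 13, 14}
Then, (A ∪ B) ∪ C = {5, 6, 8, 10, 11, 13, 14, 15}

{5, 6, 8, 10, 11, 13, 14, 15}


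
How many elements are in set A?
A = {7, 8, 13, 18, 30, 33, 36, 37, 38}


Set A = {7, 8, 13, 18, 30, 33, 36, 37, 38}
Listing elements: 7, 8, 13, 18, 30, 33, 36, 37, 38
Counting: 9 elements
|A| = 9

9


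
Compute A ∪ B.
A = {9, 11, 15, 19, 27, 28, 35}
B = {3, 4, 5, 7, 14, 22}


Set A = {9, 11, 15, 19, 27, 28, 35}
Set B = {3, 4, 5, 7, 14, 22}
A ∪ B includes all elements in either set.
Elements from A: {9, 11, 15, 19, 27, 28, 35}
Elements from B not already included: {3, 4, 5, 7, 14, 22}
A ∪ B = {3, 4, 5, 7, 9, 11, 14, 15, 19, 22, 27, 28, 35}

{3, 4, 5, 7, 9, 11, 14, 15, 19, 22, 27, 28, 35}


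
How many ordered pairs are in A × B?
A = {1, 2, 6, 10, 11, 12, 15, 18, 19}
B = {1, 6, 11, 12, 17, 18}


Set A = {1, 2, 6, 10, 11, 12, 15, 18, 19} has 9 elements.
Set B = {1, 6, 11, 12, 17, 18} has 6 elements.
|A × B| = |A| × |B| = 9 × 6 = 54

54


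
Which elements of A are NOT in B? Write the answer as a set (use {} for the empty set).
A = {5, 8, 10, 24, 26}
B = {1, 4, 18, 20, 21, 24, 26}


Set A = {5, 8, 10, 24, 26}
Set B = {1, 4, 18, 20, 21, 24, 26}
Check each element of A against B:
5 ∉ B (include), 8 ∉ B (include), 10 ∉ B (include), 24 ∈ B, 26 ∈ B
Elements of A not in B: {5, 8, 10}

{5, 8, 10}


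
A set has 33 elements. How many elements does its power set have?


The set has 33 elements.
The power set contains all possible subsets.
|P(A)| = 2^|A| = 2^33 = 8589934592

8589934592


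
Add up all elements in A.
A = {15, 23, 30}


Set A = {15, 23, 30}
Sum = 15 + 23 + 30 = 68

68


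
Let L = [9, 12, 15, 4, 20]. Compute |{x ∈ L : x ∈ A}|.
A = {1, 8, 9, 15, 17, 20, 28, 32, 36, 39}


Set A = {1, 8, 9, 15, 17, 20, 28, 32, 36, 39}
Candidates: [9, 12, 15, 4, 20]
Check each candidate:
9 ∈ A, 12 ∉ A, 15 ∈ A, 4 ∉ A, 20 ∈ A
Count of candidates in A: 3

3


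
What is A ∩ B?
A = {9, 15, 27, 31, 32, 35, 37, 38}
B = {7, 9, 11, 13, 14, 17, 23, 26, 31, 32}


Set A = {9, 15, 27, 31, 32, 35, 37, 38}
Set B = {7, 9, 11, 13, 14, 17, 23, 26, 31, 32}
A ∩ B includes only elements in both sets.
Check each element of A against B:
9 ✓, 15 ✗, 27 ✗, 31 ✓, 32 ✓, 35 ✗, 37 ✗, 38 ✗
A ∩ B = {9, 31, 32}

{9, 31, 32}


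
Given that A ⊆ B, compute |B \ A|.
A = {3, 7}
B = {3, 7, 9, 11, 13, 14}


Set A = {3, 7}, |A| = 2
Set B = {3, 7, 9, 11, 13, 14}, |B| = 6
Since A ⊆ B: B \ A = {9, 11, 13, 14}
|B| - |A| = 6 - 2 = 4

4


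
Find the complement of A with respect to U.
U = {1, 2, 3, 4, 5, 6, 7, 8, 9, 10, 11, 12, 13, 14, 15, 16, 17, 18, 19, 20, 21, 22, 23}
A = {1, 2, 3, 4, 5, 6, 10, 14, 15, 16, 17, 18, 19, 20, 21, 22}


Universal set U = {1, 2, 3, 4, 5, 6, 7, 8, 9, 10, 11, 12, 13, 14, 15, 16, 17, 18, 19, 20, 21, 22, 23}
Set A = {1, 2, 3, 4, 5, 6, 10, 14, 15, 16, 17, 18, 19, 20, 21, 22}
A' = U \ A = elements in U but not in A
Checking each element of U:
1 (in A, exclude), 2 (in A, exclude), 3 (in A, exclude), 4 (in A, exclude), 5 (in A, exclude), 6 (in A, exclude), 7 (not in A, include), 8 (not in A, include), 9 (not in A, include), 10 (in A, exclude), 11 (not in A, include), 12 (not in A, include), 13 (not in A, include), 14 (in A, exclude), 15 (in A, exclude), 16 (in A, exclude), 17 (in A, exclude), 18 (in A, exclude), 19 (in A, exclude), 20 (in A, exclude), 21 (in A, exclude), 22 (in A, exclude), 23 (not in A, include)
A' = {7, 8, 9, 11, 12, 13, 23}

{7, 8, 9, 11, 12, 13, 23}


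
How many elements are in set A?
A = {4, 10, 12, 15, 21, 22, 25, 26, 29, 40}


Set A = {4, 10, 12, 15, 21, 22, 25, 26, 29, 40}
Listing elements: 4, 10, 12, 15, 21, 22, 25, 26, 29, 40
Counting: 10 elements
|A| = 10

10
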